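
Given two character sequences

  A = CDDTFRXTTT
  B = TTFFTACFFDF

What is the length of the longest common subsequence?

Match C at A[1]=B[7], then D at A[3]=B[10], then F at A[5]=B[11] — 3 characters in the same relative order in both. The LCS DP gives dp[10][11] = 3, so this is optimal.

3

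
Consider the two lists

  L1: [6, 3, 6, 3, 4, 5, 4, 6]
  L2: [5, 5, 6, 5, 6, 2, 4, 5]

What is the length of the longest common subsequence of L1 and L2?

Let dp[i][j] be the LCS length of the first i values of L1 and the first j values of L2. dp[i][j] = dp[i-1][j-1]+1 when the i-th and j-th values match, else max(dp[i-1][j], dp[i][j-1]).
    ·  5  5  6  5  6  2  4  5
 ·  0  0  0  0  0  0  0  0  0
 6  0  0  0  1  1  1  1  1  1
 3  0  0  0  1  1  1  1  1  1
 6  0  0  0  1  1  2  2  2  2
 3  0  0  0  1  1  2  2  2  2
 4  0  0  0  1  1  2  2  3  3
 5  0  1  1  1  2  2  2  3  4
 4  0  1  1  1  2  2  2  3  4
 6  0  1  1  2  2  3  3  3  4
dp[8][8] = 4. One LCS (by backtracking along matches): 6, 6, 4, 5.

4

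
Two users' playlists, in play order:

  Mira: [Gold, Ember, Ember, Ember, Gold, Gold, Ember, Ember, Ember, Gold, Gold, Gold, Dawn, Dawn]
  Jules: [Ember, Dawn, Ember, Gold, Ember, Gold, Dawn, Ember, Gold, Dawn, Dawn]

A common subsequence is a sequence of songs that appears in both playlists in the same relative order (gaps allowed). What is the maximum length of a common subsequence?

Pick Ember (Mira #2, Jules #1), then Ember (Mira #3, Jules #3), then Ember (Mira #4, Jules #5), then Gold (Mira #5, Jules #6), then Ember (Mira #9, Jules #8), then Gold (Mira #12, Jules #9), then Dawn (Mira #13, Jules #10), then Dawn (Mira #14, Jules #11); all 8 songs appear in both, in order. Since dp[14][11] = 8, nothing longer is possible.

8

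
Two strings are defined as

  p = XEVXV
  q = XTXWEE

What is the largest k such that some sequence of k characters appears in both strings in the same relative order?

Pick X [1,3], then E [2,6]; all 2 characters appear in both, in order, and the DP table's final entry dp[5][6] is also 2, so no common subsequence is longer.

2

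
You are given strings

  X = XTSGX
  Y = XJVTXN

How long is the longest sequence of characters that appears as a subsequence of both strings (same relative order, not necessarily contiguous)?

3

Let dp[i][j] be the LCS length of the first i characters of X and the first j characters of Y. dp[i][j] = dp[i-1][j-1]+1 when the i-th and j-th characters match, else max(dp[i-1][j], dp[i][j-1]).
    ·  X  J  V  T  X  N
 ·  0  0  0  0  0  0  0
 X  0  1  1  1  1  1  1
 T  0  1  1  1  2  2  2
 S  0  1  1  1  2  2  2
 G  0  1  1  1  2  2  2
 X  0  1  1  1  2  3  3
dp[5][6] = 3. One LCS (by backtracking along matches): XTX.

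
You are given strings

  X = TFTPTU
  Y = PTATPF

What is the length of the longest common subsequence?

3

Match T (X #1, Y #2), then T (X #3, Y #4), then P (X #4, Y #5) — 3 characters in the same relative order in both, and the DP table's final entry dp[6][6] is also 3, so no common subsequence is longer.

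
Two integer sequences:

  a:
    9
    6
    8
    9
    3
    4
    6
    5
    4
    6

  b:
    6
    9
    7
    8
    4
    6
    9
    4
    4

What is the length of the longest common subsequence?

Match 9 at a[1]=b[2] → 6 at a[2]=b[6] → 9 at a[4]=b[7] → 4 at a[6]=b[8] → 4 at a[9]=b[9] — 5 values in the same relative order in both, and the DP table's final entry dp[10][9] is also 5, so no common subsequence is longer.

5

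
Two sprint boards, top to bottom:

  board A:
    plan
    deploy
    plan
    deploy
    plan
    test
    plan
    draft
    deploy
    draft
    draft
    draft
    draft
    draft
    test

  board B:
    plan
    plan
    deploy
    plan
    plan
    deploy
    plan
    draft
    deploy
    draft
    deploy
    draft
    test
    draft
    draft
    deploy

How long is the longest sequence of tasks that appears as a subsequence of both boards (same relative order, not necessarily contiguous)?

Match plan (board A #1, board B #2) → deploy (board A #2, board B #3) → plan (board A #3, board B #5) → deploy (board A #4, board B #6) → plan (board A #7, board B #7) → draft (board A #8, board B #8) → deploy (board A #9, board B #9) → draft (board A #10, board B #10) → draft (board A #11, board B #12) → draft (board A #12, board B #14) → draft (board A #13, board B #15) — 11 tasks in the same relative order in both. The LCS DP gives dp[15][16] = 11, so this is optimal.

11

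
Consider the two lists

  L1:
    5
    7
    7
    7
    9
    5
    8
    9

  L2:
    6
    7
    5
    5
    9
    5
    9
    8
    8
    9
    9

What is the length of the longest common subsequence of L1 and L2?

5

Let dp[i][j] be the LCS length of the first i values of L1 and the first j values of L2. dp[i][j] = dp[i-1][j-1]+1 when the i-th and j-th values match, else max(dp[i-1][j], dp[i][j-1]).
    ·  6  7  5  5  9  5  9  8  8  9  9
 ·  0  0  0  0  0  0  0  0  0  0  0  0
 5  0  0  0  1  1  1  1  1  1  1  1  1
 7  0  0  1  1  1  1  1  1  1  1  1  1
 7  0  0  1  1  1  1  1  1  1  1  1  1
 7  0  0  1  1  1  1  1  1  1  1  1  1
 9  0  0  1  1  1  2  2  2  2  2  2  2
 5  0  0  1  2  2  2  3  3  3  3  3  3
 8  0  0  1  2  2  2  3  3  4  4  4  4
 9  0  0  1  2  2  3  3  4  4  4  5  5
dp[8][11] = 5. One LCS (by backtracking along matches): 5, 9, 5, 8, 9.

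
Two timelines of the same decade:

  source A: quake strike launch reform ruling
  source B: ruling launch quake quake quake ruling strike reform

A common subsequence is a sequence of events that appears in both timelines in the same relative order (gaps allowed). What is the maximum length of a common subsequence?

3

Taking quake [1,5] → strike [2,7] → reform [4,8] gives a common subsequence of length 3. Since dp[5][8] = 3, nothing longer is possible.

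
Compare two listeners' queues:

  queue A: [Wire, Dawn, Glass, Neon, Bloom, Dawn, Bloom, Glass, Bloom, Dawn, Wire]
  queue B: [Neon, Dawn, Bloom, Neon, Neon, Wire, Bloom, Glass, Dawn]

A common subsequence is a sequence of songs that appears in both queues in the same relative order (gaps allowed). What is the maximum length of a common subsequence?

5

Taking Dawn (queue A #2, queue B #2), then Neon (queue A #4, queue B #5), then Bloom (queue A #7, queue B #7), then Glass (queue A #8, queue B #8), then Dawn (queue A #10, queue B #9) gives a common subsequence of length 5. The LCS DP gives dp[11][9] = 5, so this is optimal.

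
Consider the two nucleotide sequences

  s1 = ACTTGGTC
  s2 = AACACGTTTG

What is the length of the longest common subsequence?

5

Pick A [1,4], C [2,5], T [3,8], T [4,9], G [6,10]; all 5 bases appear in both, in order. The LCS DP gives dp[8][10] = 5, so this is optimal.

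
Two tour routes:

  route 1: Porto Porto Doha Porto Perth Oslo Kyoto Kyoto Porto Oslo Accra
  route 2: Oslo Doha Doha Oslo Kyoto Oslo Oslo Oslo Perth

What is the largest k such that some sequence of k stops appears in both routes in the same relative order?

Pick Doha [3,3] → Oslo [6,4] → Kyoto [7,5] → Oslo [10,8]; all 4 stops appear in both, in order, and the DP table's final entry dp[11][9] is also 4, so no common subsequence is longer.

4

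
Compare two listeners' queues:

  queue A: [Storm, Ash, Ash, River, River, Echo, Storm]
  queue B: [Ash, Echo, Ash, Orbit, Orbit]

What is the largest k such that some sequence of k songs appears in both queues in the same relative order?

2

One common subsequence of length 2: Ash at queue A[2]=queue B[1], then Ash at queue A[3]=queue B[3]. The LCS DP gives dp[7][5] = 2, so this is optimal.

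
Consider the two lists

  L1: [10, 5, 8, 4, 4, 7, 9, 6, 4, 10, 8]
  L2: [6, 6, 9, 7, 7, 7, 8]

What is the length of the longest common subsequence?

Pick 7 [6,6]; then 8 [11,7]; all 2 values appear in both, in order. The LCS DP gives dp[11][7] = 2, so this is optimal.

2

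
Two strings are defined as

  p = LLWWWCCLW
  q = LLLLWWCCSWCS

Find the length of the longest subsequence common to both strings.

One common subsequence of length 7: L [1,3] → L [2,4] → W [4,5] → W [5,6] → C [6,7] → C [7,8] → W [9,10], and the DP table's final entry dp[9][12] is also 7, so no common subsequence is longer.

7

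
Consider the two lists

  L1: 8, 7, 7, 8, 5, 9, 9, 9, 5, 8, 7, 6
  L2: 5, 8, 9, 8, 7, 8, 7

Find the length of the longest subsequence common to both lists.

4

Taking 8 at L1[1]=L2[4]; then 7 at L1[3]=L2[5]; then 8 at L1[10]=L2[6]; then 7 at L1[11]=L2[7] gives a common subsequence of length 4. dp[12][7] = 4 confirms this is the maximum.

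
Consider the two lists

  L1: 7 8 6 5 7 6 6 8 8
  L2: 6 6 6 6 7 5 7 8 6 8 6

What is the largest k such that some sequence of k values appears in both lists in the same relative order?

Let dp[i][j] be the LCS length of the first i values of L1 and the first j values of L2. dp[i][j] = dp[i-1][j-1]+1 when the i-th and j-th values match, else max(dp[i-1][j], dp[i][j-1]).
    ·  6  6  6  6  7  5  7  8  6  8  6
 ·  0  0  0  0  0  0  0  0  0  0  0  0
 7  0  0  0  0  0  1  1  1  1  1  1  1
 8  0  0  0  0  0  1  1  1  2  2  2  2
 6  0  1  1  1  1  1  1  1  2  3  3  3
 5  0  1  1  1  1  1  2  2  2  3  3  3
 7  0  1  1  1  1  2  2  3  3  3  3  3
 6  0  1  2  2  2  2  2  3  3  4  4  4
 6  0  1  2  3  3  3  3  3  3  4  4  5
 8  0  1  2  3  3  3  3  3  4  4  5  5
 8  0  1  2  3  3  3  3  3  4  4  5  5
dp[9][11] = 5. One LCS (by backtracking along matches): 7, 5, 7, 6, 6.

5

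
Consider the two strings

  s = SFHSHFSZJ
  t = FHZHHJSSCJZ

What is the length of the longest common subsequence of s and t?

5

Pick F at s[2]=t[1] → H at s[3]=t[5] → S at s[4]=t[7] → S at s[7]=t[8] → Z at s[8]=t[11]; all 5 characters appear in both, in order, and the DP table's final entry dp[9][11] is also 5, so no common subsequence is longer.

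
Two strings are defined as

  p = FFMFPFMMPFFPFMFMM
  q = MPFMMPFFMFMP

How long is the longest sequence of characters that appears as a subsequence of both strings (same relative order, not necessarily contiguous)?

11

One common subsequence of length 11: M (p #3, q #1), then P (p #5, q #2), then F (p #6, q #3), then M (p #7, q #4), then M (p #8, q #5), then P (p #9, q #6), then F (p #11, q #7), then F (p #13, q #8), then M (p #14, q #9), then F (p #15, q #10), then M (p #16, q #11). The LCS DP gives dp[17][12] = 11, so this is optimal.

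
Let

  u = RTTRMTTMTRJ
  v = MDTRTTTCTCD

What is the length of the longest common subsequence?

5

Match R [1,4] → T [2,5] → T [3,6] → T [6,7] → T [7,9] — 5 characters in the same relative order in both. dp[11][11] = 5 confirms this is the maximum.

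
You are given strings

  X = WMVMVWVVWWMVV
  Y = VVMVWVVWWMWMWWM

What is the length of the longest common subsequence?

Match V [3,2] → M [4,3] → V [5,4] → W [6,5] → V [7,6] → V [8,7] → W [9,13] → W [10,14] → M [11,15] — 9 characters in the same relative order in both, and the DP table's final entry dp[13][15] is also 9, so no common subsequence is longer.

9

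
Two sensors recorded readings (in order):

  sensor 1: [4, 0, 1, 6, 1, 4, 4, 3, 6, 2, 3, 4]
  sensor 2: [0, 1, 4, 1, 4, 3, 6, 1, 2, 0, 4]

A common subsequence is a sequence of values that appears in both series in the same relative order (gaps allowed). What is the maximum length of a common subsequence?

8

One common subsequence of length 8: 0 at sensor 1[2]=sensor 2[1], 1 at sensor 1[3]=sensor 2[2], 1 at sensor 1[5]=sensor 2[4], 4 at sensor 1[7]=sensor 2[5], 3 at sensor 1[8]=sensor 2[6], 6 at sensor 1[9]=sensor 2[7], 2 at sensor 1[10]=sensor 2[9], 4 at sensor 1[12]=sensor 2[11]. The LCS DP gives dp[12][11] = 8, so this is optimal.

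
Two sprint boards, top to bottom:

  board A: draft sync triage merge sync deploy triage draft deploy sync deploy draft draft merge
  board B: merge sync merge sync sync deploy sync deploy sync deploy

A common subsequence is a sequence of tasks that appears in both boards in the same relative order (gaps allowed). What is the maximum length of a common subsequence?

7

Taking sync at board A[2]=board B[2]; then merge at board A[4]=board B[3]; then sync at board A[5]=board B[5]; then deploy at board A[6]=board B[6]; then deploy at board A[9]=board B[8]; then sync at board A[10]=board B[9]; then deploy at board A[11]=board B[10] gives a common subsequence of length 7, and the DP table's final entry dp[14][10] is also 7, so no common subsequence is longer.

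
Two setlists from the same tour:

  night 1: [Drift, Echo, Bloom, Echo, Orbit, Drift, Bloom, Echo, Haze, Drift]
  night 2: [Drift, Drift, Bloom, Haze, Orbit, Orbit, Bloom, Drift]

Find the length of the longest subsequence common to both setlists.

Taking Drift (night 1 #1, night 2 #2); then Bloom (night 1 #3, night 2 #3); then Orbit (night 1 #5, night 2 #6); then Bloom (night 1 #7, night 2 #7); then Drift (night 1 #10, night 2 #8) gives a common subsequence of length 5. dp[10][8] = 5 confirms this is the maximum.

5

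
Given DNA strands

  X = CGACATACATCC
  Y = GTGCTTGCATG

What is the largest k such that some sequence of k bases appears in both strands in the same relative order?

6

Match G [2,3], then C [4,4], then T [6,6], then C [8,8], then A [9,9], then T [10,10] — 6 bases in the same relative order in both, and the DP table's final entry dp[12][11] is also 6, so no common subsequence is longer.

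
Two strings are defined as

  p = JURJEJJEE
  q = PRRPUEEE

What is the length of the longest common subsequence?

4

Taking U [2,5]; then E [5,6]; then E [8,7]; then E [9,8] gives a common subsequence of length 4. dp[9][8] = 4 confirms this is the maximum.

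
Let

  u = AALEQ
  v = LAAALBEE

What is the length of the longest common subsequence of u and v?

4

One common subsequence of length 4: A (u #1, v #3); then A (u #2, v #4); then L (u #3, v #5); then E (u #4, v #8), and the DP table's final entry dp[5][8] is also 4, so no common subsequence is longer.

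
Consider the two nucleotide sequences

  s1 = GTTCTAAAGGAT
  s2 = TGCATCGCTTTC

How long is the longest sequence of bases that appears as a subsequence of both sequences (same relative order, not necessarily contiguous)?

Taking G at s1[1]=s2[2], T at s1[2]=s2[5], T at s1[3]=s2[9], T at s1[5]=s2[10], T at s1[12]=s2[11] gives a common subsequence of length 5. The LCS DP gives dp[12][12] = 5, so this is optimal.

5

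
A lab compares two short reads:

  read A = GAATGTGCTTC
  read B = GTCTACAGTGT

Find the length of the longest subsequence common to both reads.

7

Let dp[i][j] be the LCS length of the first i bases of read A and the first j bases of read B. dp[i][j] = dp[i-1][j-1]+1 when the i-th and j-th bases match, else max(dp[i-1][j], dp[i][j-1]).
    ·  G  T  C  T  A  C  A  G  T  G  T
 ·  0  0  0  0  0  0  0  0  0  0  0  0
 G  0  1  1  1  1  1  1  1  1  1  1  1
 A  0  1  1  1  1  2  2  2  2  2  2  2
 A  0  1  1  1  1  2  2  3  3  3  3  3
 T  0  1  2  2  2  2  2  3  3  4  4  4
 G  0  1  2  2  2  2  2  3  4  4  5  5
 T  0  1  2  2  3  3  3  3  4  5  5  6
 G  0  1  2  2  3  3  3  3  4  5  6  6
 C  0  1  2  3  3  3  4  4  4  5  6  6
 T  0  1  2  3  4  4  4  4  4  5  6  7
 T  0  1  2  3  4  4  4  4  4  5  6  7
 C  0  1  2  3  4  4  5  5  5  5  6  7
dp[11][11] = 7. One LCS (by backtracking along matches): GAAGTGT.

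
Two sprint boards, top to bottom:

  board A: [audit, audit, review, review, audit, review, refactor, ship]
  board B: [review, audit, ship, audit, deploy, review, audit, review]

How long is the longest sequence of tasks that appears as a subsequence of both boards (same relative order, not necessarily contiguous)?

5

Pick audit [1,2]; then audit [2,4]; then review [4,6]; then audit [5,7]; then review [6,8]; all 5 tasks appear in both, in order. dp[8][8] = 5 confirms this is the maximum.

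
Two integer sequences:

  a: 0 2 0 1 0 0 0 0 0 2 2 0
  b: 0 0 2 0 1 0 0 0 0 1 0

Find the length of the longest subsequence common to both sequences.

Pick 0 at a[1]=b[2], then 2 at a[2]=b[3], then 0 at a[3]=b[4], then 1 at a[4]=b[5], then 0 at a[5]=b[6], then 0 at a[6]=b[7], then 0 at a[7]=b[8], then 0 at a[8]=b[9], then 0 at a[12]=b[11]; all 9 values appear in both, in order. The LCS DP gives dp[12][11] = 9, so this is optimal.

9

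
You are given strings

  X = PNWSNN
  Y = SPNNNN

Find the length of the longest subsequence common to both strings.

4

Taking P (X #1, Y #2), then N (X #2, Y #4), then N (X #5, Y #5), then N (X #6, Y #6) gives a common subsequence of length 4. Since dp[6][6] = 4, nothing longer is possible.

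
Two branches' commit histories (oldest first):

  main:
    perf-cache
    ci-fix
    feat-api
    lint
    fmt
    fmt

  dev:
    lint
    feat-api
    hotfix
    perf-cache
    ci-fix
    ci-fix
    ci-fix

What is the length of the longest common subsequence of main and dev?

One common subsequence of length 2: perf-cache (main #1, dev #4) → ci-fix (main #2, dev #7), and the DP table's final entry dp[6][7] is also 2, so no common subsequence is longer.

2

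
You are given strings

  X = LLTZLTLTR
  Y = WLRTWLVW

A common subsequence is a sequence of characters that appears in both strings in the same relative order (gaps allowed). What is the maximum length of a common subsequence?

3

One common subsequence of length 3: L at X[1]=Y[2], then T at X[3]=Y[4], then L at X[5]=Y[6]. Since dp[9][8] = 3, nothing longer is possible.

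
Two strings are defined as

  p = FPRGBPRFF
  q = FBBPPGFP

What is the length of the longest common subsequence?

Let dp[i][j] be the LCS length of the first i characters of p and the first j characters of q. dp[i][j] = dp[i-1][j-1]+1 when the i-th and j-th characters match, else max(dp[i-1][j], dp[i][j-1]).
    ·  F  B  B  P  P  G  F  P
 ·  0  0  0  0  0  0  0  0  0
 F  0  1  1  1  1  1  1  1  1
 P  0  1  1  1  2  2  2  2  2
 R  0  1  1  1  2  2  2  2  2
 G  0  1  1  1  2  2  3  3  3
 B  0  1  2  2  2  2  3  3  3
 P  0  1  2  2  3  3  3  3  4
 R  0  1  2  2  3  3  3  3  4
 F  0  1  2  2  3  3  3  4  4
 F  0  1  2  2  3  3  3  4  4
dp[9][8] = 4. One LCS (by backtracking along matches): FPGP.

4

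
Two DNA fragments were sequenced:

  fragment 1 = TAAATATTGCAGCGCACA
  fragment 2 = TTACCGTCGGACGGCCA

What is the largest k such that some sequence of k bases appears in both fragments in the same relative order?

Pick T at fragment 1[1]=fragment 2[1], then T at fragment 1[5]=fragment 2[2], then A at fragment 1[6]=fragment 2[3], then T at fragment 1[7]=fragment 2[7], then G at fragment 1[9]=fragment 2[10], then C at fragment 1[10]=fragment 2[12], then G at fragment 1[12]=fragment 2[13], then G at fragment 1[14]=fragment 2[14], then C at fragment 1[15]=fragment 2[15], then C at fragment 1[17]=fragment 2[16], then A at fragment 1[18]=fragment 2[17]; all 11 bases appear in both, in order. The LCS DP gives dp[18][17] = 11, so this is optimal.

11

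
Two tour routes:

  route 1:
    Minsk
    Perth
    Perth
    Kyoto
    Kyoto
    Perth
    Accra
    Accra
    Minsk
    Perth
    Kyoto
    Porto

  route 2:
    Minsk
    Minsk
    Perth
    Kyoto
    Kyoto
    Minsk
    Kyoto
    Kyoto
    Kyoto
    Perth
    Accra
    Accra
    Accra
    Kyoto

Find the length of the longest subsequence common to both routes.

Match Minsk [1,2], then Perth [2,3], then Kyoto [4,8], then Kyoto [5,9], then Perth [6,10], then Accra [7,12], then Accra [8,13], then Kyoto [11,14] — 8 stops in the same relative order in both, and the DP table's final entry dp[12][14] is also 8, so no common subsequence is longer.

8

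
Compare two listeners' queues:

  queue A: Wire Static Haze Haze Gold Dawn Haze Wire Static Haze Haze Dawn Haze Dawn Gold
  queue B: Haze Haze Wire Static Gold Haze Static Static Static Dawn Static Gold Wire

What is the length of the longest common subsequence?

7

Pick Wire [1,3], then Static [2,4], then Gold [5,5], then Haze [7,6], then Static [9,9], then Dawn [12,10], then Gold [15,12]; all 7 songs appear in both, in order. The LCS DP gives dp[15][13] = 7, so this is optimal.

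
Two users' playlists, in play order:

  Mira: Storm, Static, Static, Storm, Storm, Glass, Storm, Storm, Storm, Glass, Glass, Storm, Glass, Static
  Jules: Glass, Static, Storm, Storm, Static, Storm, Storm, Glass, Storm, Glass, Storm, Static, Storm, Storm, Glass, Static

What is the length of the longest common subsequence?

11

One common subsequence of length 11: Storm (Mira #1, Jules #4), Static (Mira #3, Jules #5), Storm (Mira #4, Jules #6), Storm (Mira #5, Jules #7), Glass (Mira #6, Jules #8), Storm (Mira #7, Jules #9), Storm (Mira #8, Jules #11), Storm (Mira #9, Jules #13), Storm (Mira #12, Jules #14), Glass (Mira #13, Jules #15), Static (Mira #14, Jules #16). dp[14][16] = 11 confirms this is the maximum.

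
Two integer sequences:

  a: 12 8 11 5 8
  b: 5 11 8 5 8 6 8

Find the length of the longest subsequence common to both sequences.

3

Pick 8 [2,3], then 5 [4,4], then 8 [5,7]; all 3 values appear in both, in order. dp[5][7] = 3 confirms this is the maximum.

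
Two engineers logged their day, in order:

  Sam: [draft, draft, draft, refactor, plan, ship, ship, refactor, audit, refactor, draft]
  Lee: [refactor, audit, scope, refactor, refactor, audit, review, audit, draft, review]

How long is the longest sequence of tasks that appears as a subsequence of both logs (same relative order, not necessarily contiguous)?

Pick refactor (Sam #4, Lee #4), refactor (Sam #8, Lee #5), audit (Sam #9, Lee #8), draft (Sam #11, Lee #9); all 4 tasks appear in both, in order. dp[11][10] = 4 confirms this is the maximum.

4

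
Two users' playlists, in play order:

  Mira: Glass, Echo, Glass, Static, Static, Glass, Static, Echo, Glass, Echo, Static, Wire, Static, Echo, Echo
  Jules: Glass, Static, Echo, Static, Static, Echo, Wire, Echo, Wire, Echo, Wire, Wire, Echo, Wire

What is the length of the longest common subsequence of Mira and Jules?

Match Glass at Mira[1]=Jules[1], then Echo at Mira[2]=Jules[3], then Static at Mira[5]=Jules[4], then Static at Mira[7]=Jules[5], then Echo at Mira[8]=Jules[6], then Echo at Mira[10]=Jules[8], then Wire at Mira[12]=Jules[9], then Echo at Mira[14]=Jules[10], then Echo at Mira[15]=Jules[13] — 9 songs in the same relative order in both, and the DP table's final entry dp[15][14] is also 9, so no common subsequence is longer.

9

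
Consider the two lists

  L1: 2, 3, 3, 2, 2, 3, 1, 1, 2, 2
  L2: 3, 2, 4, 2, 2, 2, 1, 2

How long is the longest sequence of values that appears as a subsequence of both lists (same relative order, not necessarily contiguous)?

Let dp[i][j] be the LCS length of the first i values of L1 and the first j values of L2. dp[i][j] = dp[i-1][j-1]+1 when the i-th and j-th values match, else max(dp[i-1][j], dp[i][j-1]).
    ·  3  2  4  2  2  2  1  2
 ·  0  0  0  0  0  0  0  0  0
 2  0  0  1  1  1  1  1  1  1
 3  0  1  1  1  1  1  1  1  1
 3  0  1  1  1  1  1  1  1  1
 2  0  1  2  2  2  2  2  2  2
 2  0  1  2  2  3  3  3  3  3
 3  0  1  2  2  3  3  3  3  3
 1  0  1  2  2  3  3  3  4  4
 1  0  1  2  2  3  3  3  4  4
 2  0  1  2  2  3  4  4  4  5
 2  0  1  2  2  3  4  5  5  5
dp[10][8] = 5. One LCS (by backtracking along matches): 2, 2, 2, 1, 2.

5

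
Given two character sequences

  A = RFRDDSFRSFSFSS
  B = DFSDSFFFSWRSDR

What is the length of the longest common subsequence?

8

One common subsequence of length 8: F at A[2]=B[2], D at A[5]=B[4], S at A[6]=B[5], F at A[7]=B[6], F at A[10]=B[7], F at A[12]=B[8], S at A[13]=B[9], S at A[14]=B[12], and the DP table's final entry dp[14][14] is also 8, so no common subsequence is longer.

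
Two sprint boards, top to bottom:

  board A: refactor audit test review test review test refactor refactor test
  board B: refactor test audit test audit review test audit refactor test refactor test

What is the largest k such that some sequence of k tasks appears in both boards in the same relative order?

One common subsequence of length 8: refactor (board A #1, board B #1) → audit (board A #2, board B #3) → test (board A #3, board B #4) → review (board A #4, board B #6) → test (board A #5, board B #7) → test (board A #7, board B #10) → refactor (board A #9, board B #11) → test (board A #10, board B #12). dp[10][12] = 8 confirms this is the maximum.

8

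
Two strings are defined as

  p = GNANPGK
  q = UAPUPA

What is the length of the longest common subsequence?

Let dp[i][j] be the LCS length of the first i characters of p and the first j characters of q. dp[i][j] = dp[i-1][j-1]+1 when the i-th and j-th characters match, else max(dp[i-1][j], dp[i][j-1]).
    ·  U  A  P  U  P  A
 ·  0  0  0  0  0  0  0
 G  0  0  0  0  0  0  0
 N  0  0  0  0  0  0  0
 A  0  0  1  1  1  1  1
 N  0  0  1  1  1  1  1
 P  0  0  1  2  2  2  2
 G  0  0  1  2  2  2  2
 K  0  0  1  2  2  2  2
dp[7][6] = 2. One LCS (by backtracking along matches): AP.

2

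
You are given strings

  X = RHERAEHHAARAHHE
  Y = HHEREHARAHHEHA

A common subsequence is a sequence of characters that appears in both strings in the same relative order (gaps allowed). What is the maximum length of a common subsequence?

11

Match H (X #2, Y #2), E (X #3, Y #3), R (X #4, Y #4), E (X #6, Y #5), H (X #8, Y #6), A (X #10, Y #7), R (X #11, Y #8), A (X #12, Y #9), H (X #13, Y #10), H (X #14, Y #11), E (X #15, Y #12) — 11 characters in the same relative order in both. dp[15][14] = 11 confirms this is the maximum.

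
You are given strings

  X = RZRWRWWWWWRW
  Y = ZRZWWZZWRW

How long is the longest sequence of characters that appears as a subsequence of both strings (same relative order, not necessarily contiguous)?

7

Taking R at X[1]=Y[2] → Z at X[2]=Y[3] → W at X[4]=Y[4] → W at X[6]=Y[5] → W at X[10]=Y[8] → R at X[11]=Y[9] → W at X[12]=Y[10] gives a common subsequence of length 7. Since dp[12][10] = 7, nothing longer is possible.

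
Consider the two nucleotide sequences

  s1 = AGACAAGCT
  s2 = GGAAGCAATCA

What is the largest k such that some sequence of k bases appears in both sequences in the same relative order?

6

Let dp[i][j] be the LCS length of the first i bases of s1 and the first j bases of s2. dp[i][j] = dp[i-1][j-1]+1 when the i-th and j-th bases match, else max(dp[i-1][j], dp[i][j-1]).
    ·  G  G  A  A  G  C  A  A  T  C  A
 ·  0  0  0  0  0  0  0  0  0  0  0  0
 A  0  0  0  1  1  1  1  1  1  1  1  1
 G  0  1  1  1  1  2  2  2  2  2  2  2
 A  0  1  1  2  2  2  2  3  3  3  3  3
 C  0  1  1  2  2  2  3  3  3  3  4  4
 A  0  1  1  2  3  3  3  4  4  4  4  5
 A  0  1  1  2  3  3  3  4  5  5  5  5
 G  0  1  2  2  3  4  4  4  5  5  5  5
 C  0  1  2  2  3  4  5  5  5  5  6  6
 T  0  1  2  2  3  4  5  5  5  6  6  6
dp[9][11] = 6. One LCS (by backtracking along matches): AGCAAC.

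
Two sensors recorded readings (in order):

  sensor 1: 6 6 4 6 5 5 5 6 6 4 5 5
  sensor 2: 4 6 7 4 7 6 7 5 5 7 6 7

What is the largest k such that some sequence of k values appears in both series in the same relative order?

Let dp[i][j] be the LCS length of the first i values of sensor 1 and the first j values of sensor 2. dp[i][j] = dp[i-1][j-1]+1 when the i-th and j-th values match, else max(dp[i-1][j], dp[i][j-1]).
    ·  4  6  7  4  7  6  7  5  5  7  6  7
 ·  0  0  0  0  0  0  0  0  0  0  0  0  0
 6  0  0  1  1  1  1  1  1  1  1  1  1  1
 6  0  0  1  1  1  1  2  2  2  2  2  2  2
 4  0  1  1  1  2  2  2  2  2  2  2  2  2
 6  0  1  2  2  2  2  3  3  3  3  3  3  3
 5  0  1  2  2  2  2  3  3  4  4  4  4  4
 5  0  1  2  2  2  2  3  3  4  5  5  5  5
 5  0  1  2  2  2  2  3  3  4  5  5  5  5
 6  0  1  2  2  2  2  3  3  4  5  5  6  6
 6  0  1  2  2  2  2  3  3  4  5  5  6  6
 4  0  1  2  2  3  3  3  3  4  5  5  6  6
 5  0  1  2  2  3  3  3  3  4  5  5  6  6
 5  0  1  2  2  3  3  3  3  4  5  5  6  6
dp[12][12] = 6. One LCS (by backtracking along matches): 6, 4, 6, 5, 5, 6.

6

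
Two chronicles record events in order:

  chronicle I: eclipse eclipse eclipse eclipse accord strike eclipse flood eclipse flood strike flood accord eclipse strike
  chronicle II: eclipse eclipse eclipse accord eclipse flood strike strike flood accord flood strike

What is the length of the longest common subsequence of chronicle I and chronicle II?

10

Match eclipse [2,1] → eclipse [3,2] → eclipse [4,3] → accord [5,4] → eclipse [7,5] → flood [8,6] → strike [11,8] → flood [12,9] → accord [13,10] → strike [15,12] — 10 events in the same relative order in both. The LCS DP gives dp[15][12] = 10, so this is optimal.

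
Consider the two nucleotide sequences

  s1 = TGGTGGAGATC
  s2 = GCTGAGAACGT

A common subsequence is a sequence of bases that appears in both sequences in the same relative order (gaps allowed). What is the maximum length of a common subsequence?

7

Pick G [2,1], then T [4,3], then G [5,4], then G [6,6], then A [7,8], then G [8,10], then T [10,11]; all 7 bases appear in both, in order, and the DP table's final entry dp[11][11] is also 7, so no common subsequence is longer.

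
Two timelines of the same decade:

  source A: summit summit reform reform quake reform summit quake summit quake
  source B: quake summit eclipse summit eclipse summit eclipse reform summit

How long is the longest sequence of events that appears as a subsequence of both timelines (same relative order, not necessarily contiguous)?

Pick summit (source A #1, source B #4), summit (source A #2, source B #6), reform (source A #6, source B #8), summit (source A #9, source B #9); all 4 events appear in both, in order, and the DP table's final entry dp[10][9] is also 4, so no common subsequence is longer.

4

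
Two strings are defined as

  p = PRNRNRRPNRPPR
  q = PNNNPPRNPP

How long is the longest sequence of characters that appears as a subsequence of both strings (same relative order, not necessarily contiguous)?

7

Let dp[i][j] be the LCS length of the first i characters of p and the first j characters of q. dp[i][j] = dp[i-1][j-1]+1 when the i-th and j-th characters match, else max(dp[i-1][j], dp[i][j-1]).
    ·  P  N  N  N  P  P  R  N  P  P
 ·  0  0  0  0  0  0  0  0  0  0  0
 P  0  1  1  1  1  1  1  1  1  1  1
 R  0  1  1  1  1  1  1  2  2  2  2
 N  0  1  2  2  2  2  2  2  3  3  3
 R  0  1  2  2  2  2  2  3  3  3  3
 N  0  1  2  3  3  3  3  3  4  4  4
 R  0  1  2  3  3  3  3  4  4  4  4
 R  0  1  2  3  3  3  3  4  4  4  4
 P  0  1  2  3  3  4  4  4  4  5  5
 N  0  1  2  3  4  4  4  4  5  5  5
 R  0  1  2  3  4  4  4  5  5  5  5
 P  0  1  2  3  4  5  5  5  5  6  6
 P  0  1  2  3  4  5  6  6  6  6  7
 R  0  1  2  3  4  5  6  7  7  7  7
dp[13][10] = 7. One LCS (by backtracking along matches): PNNRNPP.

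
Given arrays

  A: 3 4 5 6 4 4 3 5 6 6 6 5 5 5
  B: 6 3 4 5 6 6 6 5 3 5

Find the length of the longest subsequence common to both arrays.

8

Pick 3 [1,2], 4 [6,3], 5 [8,4], 6 [9,5], 6 [10,6], 6 [11,7], 5 [12,8], 5 [14,10]; all 8 values appear in both, in order. dp[14][10] = 8 confirms this is the maximum.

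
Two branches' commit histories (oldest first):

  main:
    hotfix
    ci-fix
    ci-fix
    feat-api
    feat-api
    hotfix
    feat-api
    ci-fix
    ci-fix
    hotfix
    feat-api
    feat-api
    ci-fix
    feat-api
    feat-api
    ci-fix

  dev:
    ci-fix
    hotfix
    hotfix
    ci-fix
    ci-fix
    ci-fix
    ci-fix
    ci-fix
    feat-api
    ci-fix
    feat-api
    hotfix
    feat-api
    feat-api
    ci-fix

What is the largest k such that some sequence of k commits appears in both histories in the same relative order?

10

Pick hotfix at main[1]=dev[3], then ci-fix at main[2]=dev[5], then ci-fix at main[3]=dev[6], then ci-fix at main[8]=dev[7], then ci-fix at main[9]=dev[8], then feat-api at main[11]=dev[9], then feat-api at main[12]=dev[11], then feat-api at main[14]=dev[13], then feat-api at main[15]=dev[14], then ci-fix at main[16]=dev[15]; all 10 commits appear in both, in order, and the DP table's final entry dp[16][15] is also 10, so no common subsequence is longer.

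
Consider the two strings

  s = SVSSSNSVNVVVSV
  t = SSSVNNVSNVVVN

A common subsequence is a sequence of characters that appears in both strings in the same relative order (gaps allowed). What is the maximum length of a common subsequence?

One common subsequence of length 9: S (s #1, t #1) → S (s #3, t #2) → S (s #4, t #3) → N (s #6, t #6) → S (s #7, t #8) → N (s #9, t #9) → V (s #10, t #10) → V (s #11, t #11) → V (s #12, t #12). dp[14][13] = 9 confirms this is the maximum.

9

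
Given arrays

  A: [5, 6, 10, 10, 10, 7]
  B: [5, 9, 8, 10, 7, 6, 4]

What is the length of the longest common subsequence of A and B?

3

Pick 5 (A #1, B #1), 10 (A #5, B #4), 7 (A #6, B #5); all 3 values appear in both, in order. dp[6][7] = 3 confirms this is the maximum.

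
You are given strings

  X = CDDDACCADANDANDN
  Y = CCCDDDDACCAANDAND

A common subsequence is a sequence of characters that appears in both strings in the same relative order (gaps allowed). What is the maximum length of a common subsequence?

Match C (X #1, Y #3); then D (X #2, Y #5); then D (X #3, Y #6); then D (X #4, Y #7); then A (X #5, Y #8); then C (X #6, Y #9); then C (X #7, Y #10); then A (X #8, Y #11); then A (X #10, Y #12); then N (X #11, Y #13); then D (X #12, Y #14); then A (X #13, Y #15); then N (X #14, Y #16); then D (X #15, Y #17) — 14 characters in the same relative order in both. The LCS DP gives dp[16][17] = 14, so this is optimal.

14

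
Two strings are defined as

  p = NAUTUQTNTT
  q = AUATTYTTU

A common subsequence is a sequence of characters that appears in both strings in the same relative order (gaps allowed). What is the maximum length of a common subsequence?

6

Pick A at p[2]=q[1] → U at p[3]=q[2] → T at p[4]=q[4] → T at p[7]=q[5] → T at p[9]=q[7] → T at p[10]=q[8]; all 6 characters appear in both, in order, and the DP table's final entry dp[10][9] is also 6, so no common subsequence is longer.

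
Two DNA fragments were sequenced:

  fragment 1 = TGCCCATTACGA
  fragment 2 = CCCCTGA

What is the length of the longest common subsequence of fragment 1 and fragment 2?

6

One common subsequence of length 6: C at fragment 1[3]=fragment 2[2]; then C at fragment 1[4]=fragment 2[3]; then C at fragment 1[5]=fragment 2[4]; then T at fragment 1[8]=fragment 2[5]; then G at fragment 1[11]=fragment 2[6]; then A at fragment 1[12]=fragment 2[7], and the DP table's final entry dp[12][7] is also 6, so no common subsequence is longer.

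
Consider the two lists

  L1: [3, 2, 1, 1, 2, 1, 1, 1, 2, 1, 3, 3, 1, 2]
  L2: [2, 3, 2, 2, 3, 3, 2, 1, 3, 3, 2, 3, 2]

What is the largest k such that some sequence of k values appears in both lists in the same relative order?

One common subsequence of length 8: 3 [1,2], 2 [2,3], 2 [5,4], 2 [9,7], 1 [10,8], 3 [11,10], 3 [12,12], 2 [14,13], and the DP table's final entry dp[14][13] is also 8, so no common subsequence is longer.

8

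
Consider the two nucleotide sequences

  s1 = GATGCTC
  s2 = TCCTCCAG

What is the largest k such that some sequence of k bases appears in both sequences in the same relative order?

4

One common subsequence of length 4: T [3,1] → C [5,3] → T [6,4] → C [7,6], and the DP table's final entry dp[7][8] is also 4, so no common subsequence is longer.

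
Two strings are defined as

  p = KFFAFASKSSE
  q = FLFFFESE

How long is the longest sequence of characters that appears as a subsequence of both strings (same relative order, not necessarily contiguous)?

5

Taking F [2,3]; then F [3,4]; then F [5,5]; then S [10,7]; then E [11,8] gives a common subsequence of length 5. The LCS DP gives dp[11][8] = 5, so this is optimal.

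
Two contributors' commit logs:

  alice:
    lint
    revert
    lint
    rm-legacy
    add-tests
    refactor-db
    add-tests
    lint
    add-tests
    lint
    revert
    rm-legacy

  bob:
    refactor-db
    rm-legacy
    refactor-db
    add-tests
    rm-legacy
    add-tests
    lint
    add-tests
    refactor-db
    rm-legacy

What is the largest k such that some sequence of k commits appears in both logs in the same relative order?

6

Match rm-legacy at alice[4]=bob[2]; then add-tests at alice[5]=bob[4]; then add-tests at alice[7]=bob[6]; then lint at alice[8]=bob[7]; then add-tests at alice[9]=bob[8]; then rm-legacy at alice[12]=bob[10] — 6 commits in the same relative order in both. The LCS DP gives dp[12][10] = 6, so this is optimal.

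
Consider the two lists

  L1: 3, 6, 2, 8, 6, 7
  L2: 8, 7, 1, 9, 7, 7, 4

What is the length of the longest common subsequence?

Match 8 (L1 #4, L2 #1), then 7 (L1 #6, L2 #6) — 2 values in the same relative order in both. dp[6][7] = 2 confirms this is the maximum.

2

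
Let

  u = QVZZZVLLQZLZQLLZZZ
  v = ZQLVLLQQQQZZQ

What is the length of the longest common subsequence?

Taking Q [1,2], then V [6,4], then L [7,5], then L [8,6], then Q [9,10], then Z [10,11], then Z [12,12], then Q [13,13] gives a common subsequence of length 8. dp[18][13] = 8 confirms this is the maximum.

8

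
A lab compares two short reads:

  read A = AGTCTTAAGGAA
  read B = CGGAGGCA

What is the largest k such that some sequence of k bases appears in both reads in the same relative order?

5

Taking G [2,3], then A [8,4], then G [9,5], then G [10,6], then A [12,8] gives a common subsequence of length 5, and the DP table's final entry dp[12][8] is also 5, so no common subsequence is longer.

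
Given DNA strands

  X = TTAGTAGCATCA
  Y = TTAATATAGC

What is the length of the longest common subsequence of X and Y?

Pick T at X[1]=Y[2] → T at X[2]=Y[5] → A at X[3]=Y[6] → T at X[5]=Y[7] → A at X[6]=Y[8] → G at X[7]=Y[9] → C at X[11]=Y[10]; all 7 bases appear in both, in order. dp[12][10] = 7 confirms this is the maximum.

7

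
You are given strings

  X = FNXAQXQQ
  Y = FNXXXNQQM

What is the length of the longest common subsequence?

Pick F at X[1]=Y[1], N at X[2]=Y[2], X at X[3]=Y[4], X at X[6]=Y[5], Q at X[7]=Y[7], Q at X[8]=Y[8]; all 6 characters appear in both, in order. The LCS DP gives dp[8][9] = 6, so this is optimal.

6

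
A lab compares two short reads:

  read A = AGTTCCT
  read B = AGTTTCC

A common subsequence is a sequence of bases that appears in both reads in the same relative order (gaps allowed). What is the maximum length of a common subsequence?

Pick A at read A[1]=read B[1], G at read A[2]=read B[2], T at read A[3]=read B[4], T at read A[4]=read B[5], C at read A[5]=read B[6], C at read A[6]=read B[7]; all 6 bases appear in both, in order. Since dp[7][7] = 6, nothing longer is possible.

6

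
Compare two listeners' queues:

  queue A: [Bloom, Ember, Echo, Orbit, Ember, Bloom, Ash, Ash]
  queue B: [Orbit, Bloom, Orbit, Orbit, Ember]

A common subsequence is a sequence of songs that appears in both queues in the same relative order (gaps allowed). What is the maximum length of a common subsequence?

3

Taking Bloom at queue A[1]=queue B[2], then Orbit at queue A[4]=queue B[4], then Ember at queue A[5]=queue B[5] gives a common subsequence of length 3. dp[8][5] = 3 confirms this is the maximum.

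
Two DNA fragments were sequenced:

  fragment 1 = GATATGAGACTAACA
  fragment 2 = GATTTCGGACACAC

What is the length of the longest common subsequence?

Pick G (fragment 1 #1, fragment 2 #1); then A (fragment 1 #2, fragment 2 #2); then T (fragment 1 #3, fragment 2 #4); then T (fragment 1 #5, fragment 2 #5); then G (fragment 1 #6, fragment 2 #7); then G (fragment 1 #8, fragment 2 #8); then A (fragment 1 #9, fragment 2 #9); then C (fragment 1 #10, fragment 2 #10); then A (fragment 1 #12, fragment 2 #11); then A (fragment 1 #13, fragment 2 #13); then C (fragment 1 #14, fragment 2 #14); all 11 bases appear in both, in order. dp[15][14] = 11 confirms this is the maximum.

11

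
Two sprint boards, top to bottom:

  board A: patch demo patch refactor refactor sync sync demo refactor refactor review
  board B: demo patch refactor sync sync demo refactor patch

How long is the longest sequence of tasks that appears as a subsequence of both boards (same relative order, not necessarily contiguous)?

7

One common subsequence of length 7: demo [2,1]; then patch [3,2]; then refactor [5,3]; then sync [6,4]; then sync [7,5]; then demo [8,6]; then refactor [9,7], and the DP table's final entry dp[11][8] is also 7, so no common subsequence is longer.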